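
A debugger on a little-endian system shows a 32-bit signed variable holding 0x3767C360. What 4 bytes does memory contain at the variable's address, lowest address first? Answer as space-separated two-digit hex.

Split into bytes (most-significant first): 37 67 C3 60.
In little-endian order the low byte comes first in memory.
So at ascending addresses the bytes are 60 C3 67 37.

60 C3 67 37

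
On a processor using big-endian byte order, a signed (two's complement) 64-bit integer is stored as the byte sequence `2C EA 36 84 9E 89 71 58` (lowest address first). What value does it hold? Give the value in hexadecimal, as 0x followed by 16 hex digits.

In big-endian order the high byte comes first in memory.
The bytes are already most-significant first: 0x2CEA36849E897158.

0x2CEA36849E897158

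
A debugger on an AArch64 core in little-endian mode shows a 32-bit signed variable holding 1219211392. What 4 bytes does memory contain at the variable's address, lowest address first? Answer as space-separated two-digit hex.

1219211392 in hexadecimal, padded to 32 bits, is 0x48ABB080.
Split into bytes (most-significant first): 48 AB B0 80.
In little-endian order the low byte comes first in memory.
So at ascending addresses the bytes are 80 B0 AB 48.

80 B0 AB 48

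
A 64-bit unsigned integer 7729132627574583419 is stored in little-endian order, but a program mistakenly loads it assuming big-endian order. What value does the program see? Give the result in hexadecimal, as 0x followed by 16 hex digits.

7729132627574583419 in 64-bit hexadecimal is 0x6B43652C9076F07B.
Stored little-endian, the bytes at ascending addresses are 7B F0 76 90 2C 65 43 6B.
Read back as big-endian, the last byte is least significant, giving 0x7BF076902C65436B.

0x7BF076902C65436B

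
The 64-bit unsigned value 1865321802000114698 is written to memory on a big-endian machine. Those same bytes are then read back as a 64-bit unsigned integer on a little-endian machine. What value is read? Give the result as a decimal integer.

1865321802000114698 in 64-bit hexadecimal is 0x19E2F44BC802240A.
Stored big-endian, the bytes at ascending addresses are 19 E2 F4 4B C8 02 24 0A.
Read back as little-endian, the first byte is least significant, giving 0x0A2402C84BF4E219.
0x0A2402C84BF4E219 = 730712098831917593.

730712098831917593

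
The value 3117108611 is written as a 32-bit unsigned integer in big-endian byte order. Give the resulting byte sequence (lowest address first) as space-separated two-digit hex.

B9 CB 4D 83

3117108611 in hexadecimal, padded to 32 bits, is 0xB9CB4D83.
Split into bytes (most-significant first): B9 CB 4D 83.
Big-endian stores the most-significant byte at the lowest address.
So the memory order matches the most-significant-first order: B9 CB 4D 83.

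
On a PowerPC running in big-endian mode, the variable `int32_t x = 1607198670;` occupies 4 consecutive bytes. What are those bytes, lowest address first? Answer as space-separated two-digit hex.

5F CB E7 CE

1607198670 in hexadecimal, padded to 32 bits, is 0x5FCBE7CE.
Split into bytes (most-significant first): 5F CB E7 CE.
Big-endian stores the most-significant byte at the lowest address.
So the memory order matches the most-significant-first order: 5F CB E7 CE.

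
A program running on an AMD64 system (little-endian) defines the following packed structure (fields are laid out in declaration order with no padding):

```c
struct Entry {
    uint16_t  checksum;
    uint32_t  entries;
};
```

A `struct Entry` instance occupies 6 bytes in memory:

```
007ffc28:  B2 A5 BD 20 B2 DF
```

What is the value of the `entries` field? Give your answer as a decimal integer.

`entries` follows `checksum` (2 bytes), so it starts at byte offset 2 and occupies 4 bytes.
Bytes at offsets 2..5: BD 20 B2 DF.
In little-endian order the low byte comes first in memory.
Reassemble most-significant byte first: DF B2 20 BD → 0xDFB220BD.
0xDFB220BD = 3752992957.

3752992957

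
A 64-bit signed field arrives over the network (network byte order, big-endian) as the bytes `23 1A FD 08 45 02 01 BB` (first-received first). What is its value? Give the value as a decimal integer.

2529612352681279931

Big-endian: lowest address holds the most-significant byte.
The bytes are already most-significant first: 0x231AFD08450201BB.
0x231AFD08450201BB = 2529612352681279931.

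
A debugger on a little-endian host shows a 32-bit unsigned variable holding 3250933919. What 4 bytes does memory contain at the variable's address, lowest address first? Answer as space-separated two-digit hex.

9F 50 C5 C1

3250933919 in hexadecimal, padded to 32 bits, is 0xC1C5509F.
Split into bytes (most-significant first): C1 C5 50 9F.
In little-endian order the low byte comes first in memory.
So at ascending addresses the bytes are 9F 50 C5 C1.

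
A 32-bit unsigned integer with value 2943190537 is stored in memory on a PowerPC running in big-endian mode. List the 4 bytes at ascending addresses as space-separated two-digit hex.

2943190537 in hexadecimal, padded to 32 bits, is 0xAF6D8609.
Split into bytes (most-significant first): AF 6D 86 09.
In big-endian order the high byte comes first in memory.
So the memory order matches the most-significant-first order: AF 6D 86 09.

AF 6D 86 09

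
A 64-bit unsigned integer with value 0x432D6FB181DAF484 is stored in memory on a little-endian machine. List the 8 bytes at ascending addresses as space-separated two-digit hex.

Split into bytes (most-significant first): 43 2D 6F B1 81 DA F4 84.
Little-endian stores the least-significant byte at the lowest address.
So at ascending addresses the bytes are 84 F4 DA 81 B1 6F 2D 43.

84 F4 DA 81 B1 6F 2D 43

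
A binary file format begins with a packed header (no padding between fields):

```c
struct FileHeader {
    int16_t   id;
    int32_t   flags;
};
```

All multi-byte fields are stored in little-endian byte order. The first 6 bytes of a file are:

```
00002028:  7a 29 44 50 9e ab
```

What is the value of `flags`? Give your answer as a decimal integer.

`flags` follows `id` (2 bytes), so it starts at byte offset 2 and occupies 4 bytes.
Bytes at offsets 2..5: 44 50 9E AB.
Little-endian: lowest address holds the least-significant byte.
Reassemble most-significant byte first: AB 9E 50 44 → 0xAB9E5044.
Top bit is set, so as a signed 32-bit value this is 0xAB9E5044 − 2^32 = -1415688124.

-1415688124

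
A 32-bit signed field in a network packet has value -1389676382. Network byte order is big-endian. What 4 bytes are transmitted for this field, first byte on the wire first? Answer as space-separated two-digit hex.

AD 2B 38 A2

Two's complement of -1389676382 in 32 bits: 1389676382 = 0x52D4C75E; invert → 0xAD2B38A1; add 1 → 0xAD2B38A2.
Split into bytes (most-significant first): AD 2B 38 A2.
In big-endian order the high byte comes first in memory.
So the memory order matches the most-significant-first order: AD 2B 38 A2.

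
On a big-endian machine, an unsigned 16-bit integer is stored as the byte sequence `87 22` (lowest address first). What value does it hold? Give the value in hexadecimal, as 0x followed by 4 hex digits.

Big-endian: lowest address holds the most-significant byte.
The bytes are already most-significant first: 0x8722.

0x8722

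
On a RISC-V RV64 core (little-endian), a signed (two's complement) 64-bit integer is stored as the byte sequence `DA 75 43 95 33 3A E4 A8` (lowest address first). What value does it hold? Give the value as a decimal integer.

Little-endian: lowest address holds the least-significant byte.
Reassemble most-significant byte first: A8 E4 3A 33 95 43 75 DA → 0xA8E43A33954375DA.
Top bit is set, so as a signed 64-bit value this is 0xA8E43A33954375DA − 2^64 = -6276827987425659430.

-6276827987425659430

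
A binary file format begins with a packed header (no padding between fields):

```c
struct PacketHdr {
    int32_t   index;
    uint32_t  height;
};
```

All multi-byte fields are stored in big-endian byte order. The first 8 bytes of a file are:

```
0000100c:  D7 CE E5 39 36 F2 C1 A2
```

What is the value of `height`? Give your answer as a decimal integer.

`height` follows `index` (4 bytes), so it starts at byte offset 4 and occupies 4 bytes.
Bytes at offsets 4..7: 36 F2 C1 A2.
In big-endian order the high byte comes first in memory.
The bytes are already most-significant first: 0x36F2C1A2.
0x36F2C1A2 = 921878946.

921878946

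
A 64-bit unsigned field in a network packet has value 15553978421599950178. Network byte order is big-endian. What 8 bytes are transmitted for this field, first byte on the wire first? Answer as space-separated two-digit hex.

D7 DA D4 F7 47 8E 55 62

15553978421599950178 in hexadecimal, padded to 64 bits, is 0xD7DAD4F7478E5562.
Split into bytes (most-significant first): D7 DA D4 F7 47 8E 55 62.
Big-endian stores the most-significant byte at the lowest address.
So the memory order matches the most-significant-first order: D7 DA D4 F7 47 8E 55 62.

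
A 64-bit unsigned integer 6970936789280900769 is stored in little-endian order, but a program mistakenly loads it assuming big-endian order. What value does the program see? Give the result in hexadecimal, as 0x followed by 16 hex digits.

6970936789280900769 in 64-bit hexadecimal is 0x60BDBE1384CA46A1.
Stored little-endian, the bytes at ascending addresses are A1 46 CA 84 13 BE BD 60.
Read back as big-endian, the last byte is least significant, giving 0xA146CA8413BEBD60.

0xA146CA8413BEBD60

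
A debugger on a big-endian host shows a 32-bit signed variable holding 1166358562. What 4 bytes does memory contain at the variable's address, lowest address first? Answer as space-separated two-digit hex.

1166358562 in hexadecimal, padded to 32 bits, is 0x45853822.
Split into bytes (most-significant first): 45 85 38 22.
Big-endian stores the most-significant byte at the lowest address.
So the memory order matches the most-significant-first order: 45 85 38 22.

45 85 38 22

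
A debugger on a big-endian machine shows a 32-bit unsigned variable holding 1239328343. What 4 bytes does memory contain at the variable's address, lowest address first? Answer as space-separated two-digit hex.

49 DE A6 57

1239328343 in hexadecimal, padded to 32 bits, is 0x49DEA657.
Split into bytes (most-significant first): 49 DE A6 57.
Big-endian stores the most-significant byte at the lowest address.
So the memory order matches the most-significant-first order: 49 DE A6 57.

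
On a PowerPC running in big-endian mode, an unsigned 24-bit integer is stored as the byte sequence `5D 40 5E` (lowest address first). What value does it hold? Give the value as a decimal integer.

Big-endian: lowest address holds the most-significant byte.
The bytes are already most-significant first: 0x5D405E.
0x5D405E = 6111326.

6111326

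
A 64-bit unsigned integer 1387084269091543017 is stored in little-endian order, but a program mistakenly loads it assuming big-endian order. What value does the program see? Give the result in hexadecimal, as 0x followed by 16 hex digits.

0xE9D7BB2CCBE93F13

1387084269091543017 in 64-bit hexadecimal is 0x133FE9CB2CBBD7E9.
Stored little-endian, the bytes at ascending addresses are E9 D7 BB 2C CB E9 3F 13.
Read back as big-endian, the last byte is least significant, giving 0xE9D7BB2CCBE93F13.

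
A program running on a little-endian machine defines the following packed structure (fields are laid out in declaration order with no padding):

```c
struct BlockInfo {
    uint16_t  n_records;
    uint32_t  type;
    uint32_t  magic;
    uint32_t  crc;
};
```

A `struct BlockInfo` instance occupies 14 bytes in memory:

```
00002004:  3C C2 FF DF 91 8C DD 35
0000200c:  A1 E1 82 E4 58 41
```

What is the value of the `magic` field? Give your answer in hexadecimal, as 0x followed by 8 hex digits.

0xE1A135DD

`magic` follows `n_records` (2 B), `type` (4 B), so it starts at offset 2 + 4 = 6 and occupies 4 bytes.
Bytes at offsets 6..9: DD 35 A1 E1.
Little-endian: lowest address holds the least-significant byte.
Reassemble most-significant byte first: E1 A1 35 DD → 0xE1A135DD.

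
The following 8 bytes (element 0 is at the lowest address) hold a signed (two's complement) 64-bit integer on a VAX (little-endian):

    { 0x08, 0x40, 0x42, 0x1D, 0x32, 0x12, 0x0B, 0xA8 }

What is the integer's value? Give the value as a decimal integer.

Little-endian stores the least-significant byte at the lowest address.
Reassemble most-significant byte first: A8 0B 12 32 1D 42 40 08 → 0xA80B12321D424008.
Top bit is set, so as a signed 64-bit value this is 0xA80B12321D424008 − 2^64 = -6337952044145295352.

-6337952044145295352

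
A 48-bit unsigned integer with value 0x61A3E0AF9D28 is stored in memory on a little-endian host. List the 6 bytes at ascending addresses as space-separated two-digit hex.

Split into bytes (most-significant first): 61 A3 E0 AF 9D 28.
In little-endian order the low byte comes first in memory.
So at ascending addresses the bytes are 28 9D AF E0 A3 61.

28 9D AF E0 A3 61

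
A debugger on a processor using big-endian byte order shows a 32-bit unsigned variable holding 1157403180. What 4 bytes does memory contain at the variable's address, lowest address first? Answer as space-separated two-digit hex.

44 FC 92 2C

1157403180 in hexadecimal, padded to 32 bits, is 0x44FC922C.
Split into bytes (most-significant first): 44 FC 92 2C.
Big-endian: lowest address holds the most-significant byte.
So the memory order matches the most-significant-first order: 44 FC 92 2C.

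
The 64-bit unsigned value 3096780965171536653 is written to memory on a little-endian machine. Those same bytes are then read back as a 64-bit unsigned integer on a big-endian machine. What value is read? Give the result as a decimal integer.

982696630014310698

3096780965171536653 in 64-bit hexadecimal is 0x2AF9F9E1603DA30D.
Stored little-endian, the bytes at ascending addresses are 0D A3 3D 60 E1 F9 F9 2A.
Read back as big-endian, the last byte is least significant, giving 0x0DA33D60E1F9F92A.
0x0DA33D60E1F9F92A = 982696630014310698.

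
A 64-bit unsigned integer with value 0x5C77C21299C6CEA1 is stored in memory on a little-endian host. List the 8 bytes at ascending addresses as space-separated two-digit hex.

Split into bytes (most-significant first): 5C 77 C2 12 99 C6 CE A1.
In little-endian order the low byte comes first in memory.
So at ascending addresses the bytes are A1 CE C6 99 12 C2 77 5C.

A1 CE C6 99 12 C2 77 5C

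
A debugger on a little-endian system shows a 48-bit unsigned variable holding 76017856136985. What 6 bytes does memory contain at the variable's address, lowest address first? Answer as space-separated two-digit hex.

19 C7 4F 49 23 45

76017856136985 in hexadecimal, padded to 48 bits, is 0x4523494FC719.
Split into bytes (most-significant first): 45 23 49 4F C7 19.
In little-endian order the low byte comes first in memory.
So at ascending addresses the bytes are 19 C7 4F 49 23 45.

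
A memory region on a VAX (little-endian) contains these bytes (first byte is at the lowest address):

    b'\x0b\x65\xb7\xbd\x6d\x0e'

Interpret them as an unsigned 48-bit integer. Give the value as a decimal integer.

15864497136907

Little-endian: lowest address holds the least-significant byte.
Reassemble most-significant byte first: 0E 6D BD B7 65 0B → 0x0E6DBDB7650B.
0x0E6DBDB7650B = 15864497136907.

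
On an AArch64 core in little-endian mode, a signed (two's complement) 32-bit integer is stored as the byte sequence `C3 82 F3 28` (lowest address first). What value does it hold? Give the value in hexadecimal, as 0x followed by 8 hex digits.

0x28F382C3

Little-endian stores the least-significant byte at the lowest address.
Reassemble most-significant byte first: 28 F3 82 C3 → 0x28F382C3.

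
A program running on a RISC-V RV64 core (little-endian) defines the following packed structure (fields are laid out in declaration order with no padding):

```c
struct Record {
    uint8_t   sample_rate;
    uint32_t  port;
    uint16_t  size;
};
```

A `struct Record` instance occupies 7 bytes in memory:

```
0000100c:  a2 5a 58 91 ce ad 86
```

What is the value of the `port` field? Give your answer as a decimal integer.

`port` follows `sample_rate` (1 byte), so it starts at byte offset 1 and occupies 4 bytes.
Bytes at offsets 1..4: 5A 58 91 CE.
Little-endian stores the least-significant byte at the lowest address.
Reassemble most-significant byte first: CE 91 58 5A → 0xCE91585A.
0xCE91585A = 3465631834.

3465631834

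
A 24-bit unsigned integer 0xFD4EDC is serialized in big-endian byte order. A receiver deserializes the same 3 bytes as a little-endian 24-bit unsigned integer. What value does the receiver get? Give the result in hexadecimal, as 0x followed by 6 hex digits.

Stored big-endian, the bytes at ascending addresses are FD 4E DC.
Read back as little-endian, the first byte is least significant, giving 0xDC4EFD.

0xDC4EFD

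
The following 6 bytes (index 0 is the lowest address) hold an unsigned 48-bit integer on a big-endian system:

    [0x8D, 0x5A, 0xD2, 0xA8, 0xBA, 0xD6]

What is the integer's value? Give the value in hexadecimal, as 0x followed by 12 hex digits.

Big-endian stores the most-significant byte at the lowest address.
The bytes are already most-significant first: 0x8D5AD2A8BAD6.

0x8D5AD2A8BAD6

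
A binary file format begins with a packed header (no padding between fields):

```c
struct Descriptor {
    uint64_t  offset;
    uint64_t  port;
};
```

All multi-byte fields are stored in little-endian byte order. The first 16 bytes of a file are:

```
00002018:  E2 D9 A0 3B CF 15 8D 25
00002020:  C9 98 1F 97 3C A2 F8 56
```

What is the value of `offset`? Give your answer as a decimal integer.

2705842930922346978

`offset` is the first field, at byte offset 0, occupying 8 bytes.
Bytes at offsets 0..7: E2 D9 A0 3B CF 15 8D 25.
In little-endian order the low byte comes first in memory.
Reassemble most-significant byte first: 25 8D 15 CF 3B A0 D9 E2 → 0x258D15CF3BA0D9E2.
0x258D15CF3BA0D9E2 = 2705842930922346978.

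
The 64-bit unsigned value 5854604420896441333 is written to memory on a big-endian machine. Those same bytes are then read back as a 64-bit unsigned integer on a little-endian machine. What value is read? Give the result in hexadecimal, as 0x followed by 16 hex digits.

0xF5C3F6A7B3BB3F51

5854604420896441333 in 64-bit hexadecimal is 0x513FBBB3A7F6C3F5.
Stored big-endian, the bytes at ascending addresses are 51 3F BB B3 A7 F6 C3 F5.
Read back as little-endian, the first byte is least significant, giving 0xF5C3F6A7B3BB3F51.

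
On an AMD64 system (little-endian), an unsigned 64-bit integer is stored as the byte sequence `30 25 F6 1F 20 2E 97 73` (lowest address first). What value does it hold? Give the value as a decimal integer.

Little-endian: lowest address holds the least-significant byte.
Reassemble most-significant byte first: 73 97 2E 20 1F F6 25 30 → 0x73972E201FF62530.
0x73972E201FF62530 = 8329176751355077936.

8329176751355077936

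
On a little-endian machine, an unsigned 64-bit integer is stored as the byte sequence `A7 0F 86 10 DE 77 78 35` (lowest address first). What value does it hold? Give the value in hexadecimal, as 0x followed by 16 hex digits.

Little-endian stores the least-significant byte at the lowest address.
Reassemble most-significant byte first: 35 78 77 DE 10 86 0F A7 → 0x357877DE10860FA7.

0x357877DE10860FA7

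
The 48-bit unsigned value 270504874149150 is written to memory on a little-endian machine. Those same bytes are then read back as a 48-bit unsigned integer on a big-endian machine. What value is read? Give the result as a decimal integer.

33010847188470

270504874149150 in 48-bit hexadecimal is 0xF605D2EF051E.
Stored little-endian, the bytes at ascending addresses are 1E 05 EF D2 05 F6.
Read back as big-endian, the last byte is least significant, giving 0x1E05EFD205F6.
0x1E05EFD205F6 = 33010847188470.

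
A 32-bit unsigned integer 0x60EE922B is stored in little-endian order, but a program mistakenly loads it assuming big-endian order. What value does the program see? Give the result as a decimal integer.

Stored little-endian, the bytes at ascending addresses are 2B 92 EE 60.
Read back as big-endian, the last byte is least significant, giving 0x2B92EE60.
0x2B92EE60 = 731049568.

731049568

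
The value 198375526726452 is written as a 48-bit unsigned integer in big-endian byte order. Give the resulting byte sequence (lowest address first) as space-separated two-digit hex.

198375526726452 in hexadecimal, padded to 48 bits, is 0xB46BE6CD7B34.
Split into bytes (most-significant first): B4 6B E6 CD 7B 34.
Big-endian stores the most-significant byte at the lowest address.
So the memory order matches the most-significant-first order: B4 6B E6 CD 7B 34.

B4 6B E6 CD 7B 34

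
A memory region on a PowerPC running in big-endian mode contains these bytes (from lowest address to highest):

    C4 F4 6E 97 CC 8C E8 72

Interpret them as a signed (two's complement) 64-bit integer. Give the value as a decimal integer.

In big-endian order the high byte comes first in memory.
The bytes are already most-significant first: 0xC4F46E97CC8CE872.
Top bit is set, so as a signed 64-bit value this is 0xC4F46E97CC8CE872 − 2^64 = -4254654149707372430.

-4254654149707372430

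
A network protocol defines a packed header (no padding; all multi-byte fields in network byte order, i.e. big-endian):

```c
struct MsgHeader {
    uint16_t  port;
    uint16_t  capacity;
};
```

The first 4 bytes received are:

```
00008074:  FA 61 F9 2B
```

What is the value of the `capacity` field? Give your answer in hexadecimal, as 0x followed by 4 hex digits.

`capacity` follows `port` (2 bytes), so it starts at byte offset 2 and occupies 2 bytes.
Bytes at offsets 2..3: F9 2B.
Big-endian stores the most-significant byte at the lowest address.
The bytes are already most-significant first: 0xF92B.

0xF92B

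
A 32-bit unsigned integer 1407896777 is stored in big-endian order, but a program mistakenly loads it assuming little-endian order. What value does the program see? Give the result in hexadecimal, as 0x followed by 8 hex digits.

1407896777 in 32-bit hexadecimal is 0x53EACCC9.
Stored big-endian, the bytes at ascending addresses are 53 EA CC C9.
Read back as little-endian, the first byte is least significant, giving 0xC9CCEA53.

0xC9CCEA53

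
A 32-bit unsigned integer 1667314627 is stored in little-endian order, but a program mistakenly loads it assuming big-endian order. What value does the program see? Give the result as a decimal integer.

1667314627 in 32-bit hexadecimal is 0x636133C3.
Stored little-endian, the bytes at ascending addresses are C3 33 61 63.
Read back as big-endian, the last byte is least significant, giving 0xC3336163.
0xC3336163 = 3274924387.

3274924387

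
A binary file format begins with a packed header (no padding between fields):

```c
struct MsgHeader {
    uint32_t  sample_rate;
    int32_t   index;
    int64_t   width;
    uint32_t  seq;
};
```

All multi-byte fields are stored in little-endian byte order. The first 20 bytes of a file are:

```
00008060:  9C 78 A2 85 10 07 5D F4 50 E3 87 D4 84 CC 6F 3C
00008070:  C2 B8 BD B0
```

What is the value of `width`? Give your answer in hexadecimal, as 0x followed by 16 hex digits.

`width` follows `sample_rate` (4 B), `index` (4 B), so it starts at offset 4 + 4 = 8 and occupies 8 bytes.
Bytes at offsets 8..15: 50 E3 87 D4 84 CC 6F 3C.
Little-endian: lowest address holds the least-significant byte.
Reassemble most-significant byte first: 3C 6F CC 84 D4 87 E3 50 → 0x3C6FCC84D487E350.

0x3C6FCC84D487E350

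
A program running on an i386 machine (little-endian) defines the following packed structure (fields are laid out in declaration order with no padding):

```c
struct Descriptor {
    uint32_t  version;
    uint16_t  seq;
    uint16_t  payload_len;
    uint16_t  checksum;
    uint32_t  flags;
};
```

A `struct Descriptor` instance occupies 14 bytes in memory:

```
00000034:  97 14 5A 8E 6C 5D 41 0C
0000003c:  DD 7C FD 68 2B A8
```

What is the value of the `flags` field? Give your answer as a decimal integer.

2821417213

`flags` follows `version` (4 B), `seq` (2 B), `payload_len` (2 B), `checksum` (2 B), so it starts at offset 4 + 2 + 2 + 2 = 10 and occupies 4 bytes.
Bytes at offsets 10..13: FD 68 2B A8.
Little-endian: lowest address holds the least-significant byte.
Reassemble most-significant byte first: A8 2B 68 FD → 0xA82B68FD.
0xA82B68FD = 2821417213.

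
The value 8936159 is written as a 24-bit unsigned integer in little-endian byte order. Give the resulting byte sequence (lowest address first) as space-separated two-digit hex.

8936159 in hexadecimal, padded to 24 bits, is 0x885ADF.
Split into bytes (most-significant first): 88 5A DF.
In little-endian order the low byte comes first in memory.
So at ascending addresses the bytes are DF 5A 88.

DF 5A 88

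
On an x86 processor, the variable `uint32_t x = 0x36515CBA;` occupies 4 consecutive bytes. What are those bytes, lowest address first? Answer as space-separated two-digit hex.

Split into bytes (most-significant first): 36 51 5C BA.
Little-endian stores the least-significant byte at the lowest address.
So at ascending addresses the bytes are BA 5C 51 36.

BA 5C 51 36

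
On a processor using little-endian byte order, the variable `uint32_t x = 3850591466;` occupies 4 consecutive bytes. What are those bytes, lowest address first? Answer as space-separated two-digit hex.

3850591466 in hexadecimal, padded to 32 bits, is 0xE5835CEA.
Split into bytes (most-significant first): E5 83 5C EA.
In little-endian order the low byte comes first in memory.
So at ascending addresses the bytes are EA 5C 83 E5.

EA 5C 83 E5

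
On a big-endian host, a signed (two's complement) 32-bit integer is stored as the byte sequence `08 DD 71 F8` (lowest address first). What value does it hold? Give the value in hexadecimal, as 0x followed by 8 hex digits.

In big-endian order the high byte comes first in memory.
The bytes are already most-significant first: 0x08DD71F8.

0x08DD71F8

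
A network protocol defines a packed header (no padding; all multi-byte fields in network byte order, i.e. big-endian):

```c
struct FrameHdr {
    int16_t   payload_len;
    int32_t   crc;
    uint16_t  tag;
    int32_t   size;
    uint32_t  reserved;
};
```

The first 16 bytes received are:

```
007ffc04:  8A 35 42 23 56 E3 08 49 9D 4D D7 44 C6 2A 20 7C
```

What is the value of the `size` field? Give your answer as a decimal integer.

-1655843004

`size` follows `payload_len` (2 B), `crc` (4 B), `tag` (2 B), so it starts at offset 2 + 4 + 2 = 8 and occupies 4 bytes.
Bytes at offsets 8..11: 9D 4D D7 44.
In big-endian order the high byte comes first in memory.
The bytes are already most-significant first: 0x9D4DD744.
Top bit is set, so as a signed 32-bit value this is 0x9D4DD744 − 2^32 = -1655843004.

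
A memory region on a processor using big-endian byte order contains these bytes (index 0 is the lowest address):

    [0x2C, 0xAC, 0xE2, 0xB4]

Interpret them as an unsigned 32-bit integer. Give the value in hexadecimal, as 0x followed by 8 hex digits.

In big-endian order the high byte comes first in memory.
The bytes are already most-significant first: 0x2CACE2B4.

0x2CACE2B4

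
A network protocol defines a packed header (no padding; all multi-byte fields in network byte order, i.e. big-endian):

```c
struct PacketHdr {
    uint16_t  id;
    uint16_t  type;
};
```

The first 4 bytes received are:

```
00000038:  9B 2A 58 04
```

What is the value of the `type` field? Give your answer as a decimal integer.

`type` follows `id` (2 bytes), so it starts at byte offset 2 and occupies 2 bytes.
Bytes at offsets 2..3: 58 04.
Big-endian: lowest address holds the most-significant byte.
The bytes are already most-significant first: 0x5804.
0x5804 = 22532.

22532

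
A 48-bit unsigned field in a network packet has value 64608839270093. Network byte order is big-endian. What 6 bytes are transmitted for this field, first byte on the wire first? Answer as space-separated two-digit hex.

64608839270093 in hexadecimal, padded to 48 bits, is 0x3AC2EAE9FECD.
Split into bytes (most-significant first): 3A C2 EA E9 FE CD.
Big-endian: lowest address holds the most-significant byte.
So the memory order matches the most-significant-first order: 3A C2 EA E9 FE CD.

3A C2 EA E9 FE CD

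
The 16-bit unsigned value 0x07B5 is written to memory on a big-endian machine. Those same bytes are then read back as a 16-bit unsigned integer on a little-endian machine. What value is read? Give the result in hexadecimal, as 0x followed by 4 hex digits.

Stored big-endian, the bytes at ascending addresses are 07 B5.
Read back as little-endian, the first byte is least significant, giving 0xB507.

0xB507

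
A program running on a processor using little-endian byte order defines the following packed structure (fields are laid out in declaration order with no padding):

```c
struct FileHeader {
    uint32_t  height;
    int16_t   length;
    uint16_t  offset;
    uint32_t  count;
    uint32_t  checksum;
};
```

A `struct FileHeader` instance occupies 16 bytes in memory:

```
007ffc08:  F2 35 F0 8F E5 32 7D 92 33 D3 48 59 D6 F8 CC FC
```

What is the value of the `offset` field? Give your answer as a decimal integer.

`offset` follows `height` (4 B), `length` (2 B), so it starts at offset 4 + 2 = 6 and occupies 2 bytes.
Bytes at offsets 6..7: 7D 92.
Little-endian stores the least-significant byte at the lowest address.
Reassemble most-significant byte first: 92 7D → 0x927D.
0x927D = 37501.

37501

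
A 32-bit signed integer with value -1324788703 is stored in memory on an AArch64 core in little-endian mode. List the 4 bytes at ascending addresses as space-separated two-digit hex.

Two's complement of -1324788703 in 32 bits: 1324788703 = 0x4EF6ABDF; invert → 0xB1095420; add 1 → 0xB1095421.
Split into bytes (most-significant first): B1 09 54 21.
Little-endian: lowest address holds the least-significant byte.
So at ascending addresses the bytes are 21 54 09 B1.

21 54 09 B1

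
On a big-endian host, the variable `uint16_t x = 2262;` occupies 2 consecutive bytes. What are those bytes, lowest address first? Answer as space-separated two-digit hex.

2262 in hexadecimal, padded to 16 bits, is 0x08D6.
Split into bytes (most-significant first): 08 D6.
Big-endian: lowest address holds the most-significant byte.
So the memory order matches the most-significant-first order: 08 D6.

08 D6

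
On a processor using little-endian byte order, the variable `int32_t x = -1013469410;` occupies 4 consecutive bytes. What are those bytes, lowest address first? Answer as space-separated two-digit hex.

1E AF 97 C3

Two's complement of -1013469410 in 32 bits: 1013469410 = 0x3C6850E2; invert → 0xC397AF1D; add 1 → 0xC397AF1E.
Split into bytes (most-significant first): C3 97 AF 1E.
Little-endian stores the least-significant byte at the lowest address.
So at ascending addresses the bytes are 1E AF 97 C3.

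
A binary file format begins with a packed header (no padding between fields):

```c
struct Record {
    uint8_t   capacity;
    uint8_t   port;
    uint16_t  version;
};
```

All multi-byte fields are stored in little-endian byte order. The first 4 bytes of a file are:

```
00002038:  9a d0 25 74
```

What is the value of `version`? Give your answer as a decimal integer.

29733

`version` follows `capacity` (1 B), `port` (1 B), so it starts at offset 1 + 1 = 2 and occupies 2 bytes.
Bytes at offsets 2..3: 25 74.
Little-endian stores the least-significant byte at the lowest address.
Reassemble most-significant byte first: 74 25 → 0x7425.
0x7425 = 29733.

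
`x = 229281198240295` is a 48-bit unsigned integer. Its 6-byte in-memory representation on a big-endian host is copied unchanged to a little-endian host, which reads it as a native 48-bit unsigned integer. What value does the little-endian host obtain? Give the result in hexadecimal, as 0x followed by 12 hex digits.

0x27F25FB087D0

229281198240295 in 48-bit hexadecimal is 0xD087B05FF227.
Stored big-endian, the bytes at ascending addresses are D0 87 B0 5F F2 27.
Read back as little-endian, the first byte is least significant, giving 0x27F25FB087D0.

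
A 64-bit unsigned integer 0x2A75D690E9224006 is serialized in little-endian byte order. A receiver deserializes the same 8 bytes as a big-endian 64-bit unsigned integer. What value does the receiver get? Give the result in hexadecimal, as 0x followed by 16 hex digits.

0x064022E990D6752A

Stored little-endian, the bytes at ascending addresses are 06 40 22 E9 90 D6 75 2A.
Read back as big-endian, the last byte is least significant, giving 0x064022E990D6752A.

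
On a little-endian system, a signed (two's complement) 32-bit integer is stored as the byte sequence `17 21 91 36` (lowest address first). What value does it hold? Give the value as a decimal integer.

915480855

Little-endian: lowest address holds the least-significant byte.
Reassemble most-significant byte first: 36 91 21 17 → 0x36912117.
0x36912117 = 915480855.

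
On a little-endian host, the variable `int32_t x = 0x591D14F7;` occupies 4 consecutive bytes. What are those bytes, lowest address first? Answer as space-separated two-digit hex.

Split into bytes (most-significant first): 59 1D 14 F7.
Little-endian stores the least-significant byte at the lowest address.
So at ascending addresses the bytes are F7 14 1D 59.

F7 14 1D 59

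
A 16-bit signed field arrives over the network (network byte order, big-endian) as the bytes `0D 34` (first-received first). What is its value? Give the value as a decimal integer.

3380

In big-endian order the high byte comes first in memory.
The bytes are already most-significant first: 0x0D34.
0x0D34 = 3380.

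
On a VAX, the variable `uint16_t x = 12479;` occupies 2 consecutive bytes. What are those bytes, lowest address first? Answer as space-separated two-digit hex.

12479 in hexadecimal, padded to 16 bits, is 0x30BF.
Split into bytes (most-significant first): 30 BF.
In little-endian order the low byte comes first in memory.
So at ascending addresses the bytes are BF 30.

BF 30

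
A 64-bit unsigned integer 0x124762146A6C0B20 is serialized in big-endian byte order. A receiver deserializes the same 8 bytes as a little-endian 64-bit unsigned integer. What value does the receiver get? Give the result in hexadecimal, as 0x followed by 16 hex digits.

0x200B6C6A14624712

Stored big-endian, the bytes at ascending addresses are 12 47 62 14 6A 6C 0B 20.
Read back as little-endian, the first byte is least significant, giving 0x200B6C6A14624712.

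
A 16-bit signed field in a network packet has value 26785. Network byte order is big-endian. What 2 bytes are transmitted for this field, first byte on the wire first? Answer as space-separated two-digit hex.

26785 in hexadecimal, padded to 16 bits, is 0x68A1.
Split into bytes (most-significant first): 68 A1.
Big-endian: lowest address holds the most-significant byte.
So the memory order matches the most-significant-first order: 68 A1.

68 A1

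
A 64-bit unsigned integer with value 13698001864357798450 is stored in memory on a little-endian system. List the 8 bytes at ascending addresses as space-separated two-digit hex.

13698001864357798450 in hexadecimal, padded to 64 bits, is 0xBE19141ED9AF6232.
Split into bytes (most-significant first): BE 19 14 1E D9 AF 62 32.
Little-endian stores the least-significant byte at the lowest address.
So at ascending addresses the bytes are 32 62 AF D9 1E 14 19 BE.

32 62 AF D9 1E 14 19 BE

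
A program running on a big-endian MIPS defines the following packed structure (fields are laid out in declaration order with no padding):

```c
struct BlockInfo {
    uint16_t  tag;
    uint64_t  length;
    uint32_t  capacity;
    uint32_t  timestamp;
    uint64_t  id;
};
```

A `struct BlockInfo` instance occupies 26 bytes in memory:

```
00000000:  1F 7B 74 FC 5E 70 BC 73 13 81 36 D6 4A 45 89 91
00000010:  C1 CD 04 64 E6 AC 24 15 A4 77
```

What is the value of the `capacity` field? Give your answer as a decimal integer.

`capacity` follows `tag` (2 B), `length` (8 B), so it starts at offset 2 + 8 = 10 and occupies 4 bytes.
Bytes at offsets 10..13: 36 D6 4A 45.
In big-endian order the high byte comes first in memory.
The bytes are already most-significant first: 0x36D64A45.
0x36D64A45 = 920013381.

920013381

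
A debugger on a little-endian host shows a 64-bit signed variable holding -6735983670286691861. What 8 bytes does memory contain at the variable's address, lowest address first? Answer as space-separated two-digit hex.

Two's complement of -6735983670286691861 in 64 bits: 6735983670286691861 = 0x5D7B057598452E15; invert → 0xA284FA8A67BAD1EA; add 1 → 0xA284FA8A67BAD1EB.
Split into bytes (most-significant first): A2 84 FA 8A 67 BA D1 EB.
Little-endian stores the least-significant byte at the lowest address.
So at ascending addresses the bytes are EB D1 BA 67 8A FA 84 A2.

EB D1 BA 67 8A FA 84 A2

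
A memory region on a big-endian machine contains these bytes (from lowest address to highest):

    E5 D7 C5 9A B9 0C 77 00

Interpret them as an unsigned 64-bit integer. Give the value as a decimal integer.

Big-endian: lowest address holds the most-significant byte.
The bytes are already most-significant first: 0xE5D7C59AB90C7700.
0xE5D7C59AB90C7700 = 16561923422998525696.

16561923422998525696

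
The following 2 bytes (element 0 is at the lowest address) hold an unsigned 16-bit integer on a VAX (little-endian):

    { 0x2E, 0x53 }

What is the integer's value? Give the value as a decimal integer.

Little-endian: lowest address holds the least-significant byte.
Reassemble most-significant byte first: 53 2E → 0x532E.
0x532E = 21294.

21294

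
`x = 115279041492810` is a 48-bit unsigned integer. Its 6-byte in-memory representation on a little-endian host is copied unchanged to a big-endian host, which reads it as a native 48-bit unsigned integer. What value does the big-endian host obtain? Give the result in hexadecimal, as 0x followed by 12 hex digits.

0x4A77517ED868

115279041492810 in 48-bit hexadecimal is 0x68D87E51774A.
Stored little-endian, the bytes at ascending addresses are 4A 77 51 7E D8 68.
Read back as big-endian, the last byte is least significant, giving 0x4A77517ED868.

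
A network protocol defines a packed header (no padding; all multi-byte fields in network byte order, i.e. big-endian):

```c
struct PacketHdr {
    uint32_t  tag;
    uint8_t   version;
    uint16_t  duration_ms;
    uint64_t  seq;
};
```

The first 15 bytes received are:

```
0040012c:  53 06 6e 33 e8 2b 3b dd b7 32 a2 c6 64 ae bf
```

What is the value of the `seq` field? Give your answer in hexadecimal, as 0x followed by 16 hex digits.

`seq` follows `tag` (4 B), `version` (1 B), `duration_ms` (2 B), so it starts at offset 4 + 1 + 2 = 7 and occupies 8 bytes.
Bytes at offsets 7..14: DD B7 32 A2 C6 64 AE BF.
Big-endian stores the most-significant byte at the lowest address.
The bytes are already most-significant first: 0xDDB732A2C664AEBF.

0xDDB732A2C664AEBF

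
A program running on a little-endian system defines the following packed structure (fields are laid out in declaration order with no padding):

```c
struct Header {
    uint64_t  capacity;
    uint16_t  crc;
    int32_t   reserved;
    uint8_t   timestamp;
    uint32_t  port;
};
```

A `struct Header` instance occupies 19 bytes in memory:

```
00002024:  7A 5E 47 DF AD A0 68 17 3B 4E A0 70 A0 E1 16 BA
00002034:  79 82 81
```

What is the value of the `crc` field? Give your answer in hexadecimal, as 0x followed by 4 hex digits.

0x4E3B

`crc` follows `capacity` (8 bytes), so it starts at byte offset 8 and occupies 2 bytes.
Bytes at offsets 8..9: 3B 4E.
In little-endian order the low byte comes first in memory.
Reassemble most-significant byte first: 4E 3B → 0x4E3B.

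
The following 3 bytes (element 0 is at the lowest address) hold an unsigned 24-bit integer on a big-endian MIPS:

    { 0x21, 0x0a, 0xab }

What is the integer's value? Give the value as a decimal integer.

2165419

In big-endian order the high byte comes first in memory.
The bytes are already most-significant first: 0x210AAB.
0x210AAB = 2165419.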